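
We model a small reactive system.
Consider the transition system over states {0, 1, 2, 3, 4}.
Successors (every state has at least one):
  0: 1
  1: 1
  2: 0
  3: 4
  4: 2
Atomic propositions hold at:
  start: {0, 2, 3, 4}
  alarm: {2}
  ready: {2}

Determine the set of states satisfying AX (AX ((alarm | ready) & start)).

Sat(alarm | ready) = {2}
Sat((alarm | ready) & start) = {2}
Sat(AX ((alarm | ready) & start)) = {s : every successor in {2}} = {4}
Sat(AX (AX ((alarm | ready) & start))) = {s : every successor in {4}} = {3}

{3}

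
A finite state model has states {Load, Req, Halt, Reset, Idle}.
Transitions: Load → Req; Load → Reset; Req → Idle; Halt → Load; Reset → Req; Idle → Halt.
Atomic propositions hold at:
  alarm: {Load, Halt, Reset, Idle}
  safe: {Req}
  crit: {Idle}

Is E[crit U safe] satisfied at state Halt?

E[crit U safe]: least fixpoint, start Z0 = Sat(safe) = {Req}, add states in Sat(crit) with some successor in Z. Already a fixed point.
Sat(E[crit U safe]) = {Req}
Halt ∉ Sat(E[crit U safe]) = {Req}, so the formula does not hold at Halt.

No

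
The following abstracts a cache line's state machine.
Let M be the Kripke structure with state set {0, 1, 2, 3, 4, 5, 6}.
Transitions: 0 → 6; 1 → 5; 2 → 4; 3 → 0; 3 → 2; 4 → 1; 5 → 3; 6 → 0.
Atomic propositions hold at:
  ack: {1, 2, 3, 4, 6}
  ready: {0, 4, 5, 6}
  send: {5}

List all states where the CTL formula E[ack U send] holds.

E[ack U send]: least fixpoint, start Z0 = Sat(send) = {5}, add states in Sat(ack) with some successor in Z. Z1 = {1, 5}; Z2 = {1, 4, 5}; Z3 = {1, 2, 4, 5}; Z4 = {1, 2, 3, 4, 5}; fixed.
Sat(E[ack U send]) = {1, 2, 3, 4, 5}

{1, 2, 3, 4, 5}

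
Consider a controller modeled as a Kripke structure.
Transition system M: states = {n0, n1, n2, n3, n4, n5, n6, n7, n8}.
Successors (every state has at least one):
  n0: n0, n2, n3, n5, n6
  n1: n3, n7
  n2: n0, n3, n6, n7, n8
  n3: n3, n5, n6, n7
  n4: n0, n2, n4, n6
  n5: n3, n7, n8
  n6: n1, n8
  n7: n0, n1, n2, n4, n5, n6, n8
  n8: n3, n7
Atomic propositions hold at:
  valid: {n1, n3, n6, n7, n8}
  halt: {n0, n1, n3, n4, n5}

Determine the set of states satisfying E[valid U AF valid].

AF valid: least fixpoint, start Z0 = {n1, n3, n6, n7, n8}, add states with every successor in Z. Z1 = {n1, n3, n5, n6, n7, n8}; fixed.
Sat(AF valid) = {n1, n3, n5, n6, n7, n8}
E[valid U AF valid]: least fixpoint, start Z0 = Sat(AF valid) = {n1, n3, n5, n6, n7, n8}, add states in Sat(valid) with some successor in Z. Already a fixed point.
Sat(E[valid U AF valid]) = {n1, n3, n5, n6, n7, n8}

{n1, n3, n5, n6, n7, n8}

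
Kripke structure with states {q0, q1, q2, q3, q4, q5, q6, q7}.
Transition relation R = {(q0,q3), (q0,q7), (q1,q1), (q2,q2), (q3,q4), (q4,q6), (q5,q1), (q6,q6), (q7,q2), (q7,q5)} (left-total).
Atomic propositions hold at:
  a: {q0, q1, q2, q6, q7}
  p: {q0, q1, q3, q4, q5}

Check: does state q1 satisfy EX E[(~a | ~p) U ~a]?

No

Sat(~a) = {q3, q4, q5}
Sat(~p) = {q2, q6, q7}
Sat(~a | ~p) = {q2, q3, q4, q5, q6, q7}
E[(~a | ~p) U ~a]: least fixpoint, start Z0 = Sat(~a) = {q3, q4, q5}, add states in Sat(~a | ~p) with some successor in Z. Z1 = {q3, q4, q5, q7}; fixed.
Sat(E[(~a | ~p) U ~a]) = {q3, q4, q5, q7}
Sat(EX E[(~a | ~p) U ~a]) = {s : some successor in {q3, q4, q5, q7}} = {q0, q3, q7}
q1 ∉ Sat(EX E[(~a | ~p) U ~a]) = {q0, q3, q7}, so the formula does not hold at q1.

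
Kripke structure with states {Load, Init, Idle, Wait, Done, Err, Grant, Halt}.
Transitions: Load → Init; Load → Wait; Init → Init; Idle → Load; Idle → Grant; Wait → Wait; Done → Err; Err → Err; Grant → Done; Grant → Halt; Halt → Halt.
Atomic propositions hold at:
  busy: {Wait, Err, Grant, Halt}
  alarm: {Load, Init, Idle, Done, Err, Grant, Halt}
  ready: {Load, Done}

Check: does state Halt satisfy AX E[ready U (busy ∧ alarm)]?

Sat(busy ∧ alarm) = {Err, Grant, Halt}
E[ready U (busy ∧ alarm)]: least fixpoint, start Z0 = Sat((busy ∧ alarm)) = {Err, Grant, Halt}, add states in Sat(ready) with some successor in Z. Z1 = {Done, Err, Grant, Halt}; fixed.
Sat(E[ready U (busy ∧ alarm)]) = {Done, Err, Grant, Halt}
Sat(AX E[ready U (busy ∧ alarm)]) = {s : every successor in {Done, Err, Grant, Halt}} = {Done, Err, Grant, Halt}
Halt ∈ Sat(AX E[ready U (busy ∧ alarm)]) = {Done, Err, Grant, Halt}, so the formula holds at Halt.

Yes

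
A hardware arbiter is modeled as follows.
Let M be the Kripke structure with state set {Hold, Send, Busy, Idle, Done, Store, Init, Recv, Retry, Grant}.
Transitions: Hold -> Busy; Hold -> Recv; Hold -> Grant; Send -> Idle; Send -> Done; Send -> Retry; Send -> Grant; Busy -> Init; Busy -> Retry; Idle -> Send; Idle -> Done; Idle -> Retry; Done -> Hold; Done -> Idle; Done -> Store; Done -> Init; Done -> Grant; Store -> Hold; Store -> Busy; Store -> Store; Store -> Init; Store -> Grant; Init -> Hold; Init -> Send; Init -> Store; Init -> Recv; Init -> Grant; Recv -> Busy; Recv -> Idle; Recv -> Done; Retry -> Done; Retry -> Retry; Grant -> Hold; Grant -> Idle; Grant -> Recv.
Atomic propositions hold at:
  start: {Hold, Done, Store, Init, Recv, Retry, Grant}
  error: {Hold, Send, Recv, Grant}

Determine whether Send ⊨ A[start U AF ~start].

Sat(~start) = {Send, Busy, Idle}
AF ~start: least fixpoint, start Z0 = {Send, Busy, Idle}, add states with every successor in Z. Already a fixed point.
Sat(AF ~start) = {Send, Busy, Idle}
A[start U AF ~start]: least fixpoint, start Z0 = Sat(AF ~start) = {Send, Busy, Idle}, add states in Sat(start) with every successor in Z. Already a fixed point.
Sat(A[start U AF ~start]) = {Send, Busy, Idle}
Send ∈ Sat(A[start U AF ~start]) = {Send, Busy, Idle}, so the formula holds at Send.

Yes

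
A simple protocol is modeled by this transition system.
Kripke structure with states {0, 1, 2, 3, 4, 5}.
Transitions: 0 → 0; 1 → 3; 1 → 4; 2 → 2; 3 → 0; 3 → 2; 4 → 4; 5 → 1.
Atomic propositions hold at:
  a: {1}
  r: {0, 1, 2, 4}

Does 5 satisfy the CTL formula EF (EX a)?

Yes

Sat(EX a) = {s : some successor in {1}} = {5}
EF (EX a): least fixpoint, start Z0 = {5}, add states with some successor in Z. Already a fixed point.
Sat(EF (EX a)) = {5}
5 ∈ Sat(EF (EX a)) = {5}, so the formula holds at 5.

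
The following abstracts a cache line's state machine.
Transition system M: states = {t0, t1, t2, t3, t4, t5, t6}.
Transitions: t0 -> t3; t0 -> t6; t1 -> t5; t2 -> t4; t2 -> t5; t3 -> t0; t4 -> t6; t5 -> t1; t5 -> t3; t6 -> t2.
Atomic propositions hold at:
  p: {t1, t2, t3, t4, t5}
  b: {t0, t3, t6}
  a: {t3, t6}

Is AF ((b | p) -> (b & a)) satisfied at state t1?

Sat(b | p) = {t0, t1, t2, t3, t4, t5, t6}
Sat(b & a) = {t3, t6}
Sat((b | p) -> (b & a)) = {t3, t6}
AF ((b | p) -> (b & a)): least fixpoint, start Z0 = {t3, t6}, add states with every successor in Z. Z1 = {t0, t3, t4, t6}; fixed.
Sat(AF ((b | p) -> (b & a))) = {t0, t3, t4, t6}
t1 ∉ Sat(AF ((b | p) -> (b & a))) = {t0, t3, t4, t6}, so the formula does not hold at t1.

No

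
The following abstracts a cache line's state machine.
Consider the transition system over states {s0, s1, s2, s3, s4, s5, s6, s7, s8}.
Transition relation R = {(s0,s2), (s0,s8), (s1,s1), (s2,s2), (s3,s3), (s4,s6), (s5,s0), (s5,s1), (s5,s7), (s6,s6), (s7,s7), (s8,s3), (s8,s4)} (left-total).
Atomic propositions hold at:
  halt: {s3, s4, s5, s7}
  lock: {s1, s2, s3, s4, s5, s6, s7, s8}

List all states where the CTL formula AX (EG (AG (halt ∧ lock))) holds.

Sat(halt ∧ lock) = {s3, s4, s5, s7}
AG (halt ∧ lock): greatest fixpoint, start Z0 = {s3, s4, s5, s7}, keep only states in Sat with every successor in Z. Z1 = {s3, s7}; fixed.
Sat(AG (halt ∧ lock)) = {s3, s7}
EG (AG (halt ∧ lock)): greatest fixpoint, start Z0 = {s3, s7}, keep only states in Sat with some successor in Z. Already a fixed point.
Sat(EG (AG (halt ∧ lock))) = {s3, s7}
Sat(AX (EG (AG (halt ∧ lock)))) = {s : every successor in {s3, s7}} = {s3, s7}

{s3, s7}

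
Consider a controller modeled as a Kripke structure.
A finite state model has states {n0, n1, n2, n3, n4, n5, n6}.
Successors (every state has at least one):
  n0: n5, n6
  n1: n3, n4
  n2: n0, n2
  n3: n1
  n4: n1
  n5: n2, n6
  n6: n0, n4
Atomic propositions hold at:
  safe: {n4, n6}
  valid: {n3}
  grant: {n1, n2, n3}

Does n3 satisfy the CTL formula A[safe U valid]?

Yes

A[safe U valid]: least fixpoint, start Z0 = Sat(valid) = {n3}, add states in Sat(safe) with every successor in Z. Already a fixed point.
Sat(A[safe U valid]) = {n3}
n3 ∈ Sat(A[safe U valid]) = {n3}, so the formula holds at n3.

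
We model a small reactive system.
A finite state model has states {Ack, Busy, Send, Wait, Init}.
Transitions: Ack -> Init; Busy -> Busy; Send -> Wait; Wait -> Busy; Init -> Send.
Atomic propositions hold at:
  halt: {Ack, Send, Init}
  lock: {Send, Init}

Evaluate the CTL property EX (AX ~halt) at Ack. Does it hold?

Sat(~halt) = {Busy, Wait}
Sat(AX ~halt) = {s : every successor in {Busy, Wait}} = {Busy, Send, Wait}
Sat(EX (AX ~halt)) = {s : some successor in {Busy, Send, Wait}} = {Busy, Send, Wait, Init}
Ack ∉ Sat(EX (AX ~halt)) = {Busy, Send, Wait, Init}, so the formula does not hold at Ack.

No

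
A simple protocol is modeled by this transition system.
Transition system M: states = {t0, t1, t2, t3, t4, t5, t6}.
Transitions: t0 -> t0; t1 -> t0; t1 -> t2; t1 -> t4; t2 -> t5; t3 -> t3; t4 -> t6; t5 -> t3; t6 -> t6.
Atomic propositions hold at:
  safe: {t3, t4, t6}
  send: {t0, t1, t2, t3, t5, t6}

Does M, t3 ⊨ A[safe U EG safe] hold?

EG safe: greatest fixpoint, start Z0 = {t3, t4, t6}, keep only states in Sat with some successor in Z. Already a fixed point.
Sat(EG safe) = {t3, t4, t6}
A[safe U EG safe]: least fixpoint, start Z0 = Sat(EG safe) = {t3, t4, t6}, add states in Sat(safe) with every successor in Z. Already a fixed point.
Sat(A[safe U EG safe]) = {t3, t4, t6}
t3 ∈ Sat(A[safe U EG safe]) = {t3, t4, t6}, so the formula holds at t3.

Yes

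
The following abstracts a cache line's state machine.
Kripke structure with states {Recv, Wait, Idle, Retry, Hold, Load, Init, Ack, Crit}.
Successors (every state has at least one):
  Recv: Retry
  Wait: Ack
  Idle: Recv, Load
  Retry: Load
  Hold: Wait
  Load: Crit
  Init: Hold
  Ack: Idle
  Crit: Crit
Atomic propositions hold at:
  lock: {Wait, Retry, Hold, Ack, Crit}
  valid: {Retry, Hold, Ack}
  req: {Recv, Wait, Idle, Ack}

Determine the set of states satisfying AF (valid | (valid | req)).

{Recv, Wait, Idle, Retry, Hold, Init, Ack}

Sat(valid | req) = {Recv, Wait, Idle, Retry, Hold, Ack}
Sat(valid | (valid | req)) = {Recv, Wait, Idle, Retry, Hold, Ack}
AF (valid | (valid | req)): least fixpoint, start Z0 = {Recv, Wait, Idle, Retry, Hold, Ack}, add states with every successor in Z. Z1 = {Recv, Wait, Idle, Retry, Hold, Init, Ack}; fixed.
Sat(AF (valid | (valid | req))) = {Recv, Wait, Idle, Retry, Hold, Init, Ack}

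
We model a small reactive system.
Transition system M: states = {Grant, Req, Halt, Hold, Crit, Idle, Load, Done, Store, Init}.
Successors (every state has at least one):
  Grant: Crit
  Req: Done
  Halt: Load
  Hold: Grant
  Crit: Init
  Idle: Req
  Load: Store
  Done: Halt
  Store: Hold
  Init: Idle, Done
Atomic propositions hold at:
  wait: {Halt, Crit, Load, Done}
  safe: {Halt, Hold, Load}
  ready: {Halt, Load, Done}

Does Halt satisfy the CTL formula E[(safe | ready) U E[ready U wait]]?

Yes

Sat(safe | ready) = {Halt, Hold, Load, Done}
E[ready U wait]: least fixpoint, start Z0 = Sat(wait) = {Halt, Crit, Load, Done}, add states in Sat(ready) with some successor in Z. Already a fixed point.
Sat(E[ready U wait]) = {Halt, Crit, Load, Done}
E[(safe | ready) U E[ready U wait]]: least fixpoint, start Z0 = Sat(E[ready U wait]) = {Halt, Crit, Load, Done}, add states in Sat(safe | ready) with some successor in Z. Already a fixed point.
Sat(E[(safe | ready) U E[ready U wait]]) = {Halt, Crit, Load, Done}
Halt ∈ Sat(E[(safe | ready) U E[ready U wait]]) = {Halt, Crit, Load, Done}, so the formula holds at Halt.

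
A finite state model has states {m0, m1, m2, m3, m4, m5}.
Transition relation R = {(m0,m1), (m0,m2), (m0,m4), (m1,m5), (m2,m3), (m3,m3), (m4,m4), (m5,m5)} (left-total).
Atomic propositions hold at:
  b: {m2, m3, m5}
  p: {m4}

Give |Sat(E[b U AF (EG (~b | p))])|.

2

Sat(~b) = {m0, m1, m4}
Sat(~b | p) = {m0, m1, m4}
EG (~b | p): greatest fixpoint, start Z0 = {m0, m1, m4}, keep only states in Sat with some successor in Z. Z1 = {m0, m4}; fixed.
Sat(EG (~b | p)) = {m0, m4}
AF (EG (~b | p)): least fixpoint, start Z0 = {m0, m4}, add states with every successor in Z. Already a fixed point.
Sat(AF (EG (~b | p))) = {m0, m4}
E[b U AF (EG (~b | p))]: least fixpoint, start Z0 = Sat(AF (EG (~b | p))) = {m0, m4}, add states in Sat(b) with some successor in Z. Already a fixed point.
Sat(E[b U AF (EG (~b | p))]) = {m0, m4}
|Sat(E[b U AF (EG (~b | p))])| = |{m0, m4}| = 2.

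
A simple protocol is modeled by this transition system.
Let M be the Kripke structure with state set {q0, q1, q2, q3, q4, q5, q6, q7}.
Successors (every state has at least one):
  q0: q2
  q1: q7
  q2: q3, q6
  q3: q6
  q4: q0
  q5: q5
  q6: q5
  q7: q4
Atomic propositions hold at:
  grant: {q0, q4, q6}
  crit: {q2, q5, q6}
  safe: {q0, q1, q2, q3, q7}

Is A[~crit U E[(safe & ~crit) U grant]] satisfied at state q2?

No

Sat(~crit) = {q0, q1, q3, q4, q7}
Sat(safe & ~crit) = {q0, q1, q3, q7}
E[(safe & ~crit) U grant]: least fixpoint, start Z0 = Sat(grant) = {q0, q4, q6}, add states in Sat(safe & ~crit) with some successor in Z. Z1 = {q0, q3, q4, q6, q7}; Z2 = {q0, q1, q3, q4, q6, q7}; fixed.
Sat(E[(safe & ~crit) U grant]) = {q0, q1, q3, q4, q6, q7}
A[~crit U E[(safe & ~crit) U grant]]: least fixpoint, start Z0 = Sat(E[(safe & ~crit) U grant]) = {q0, q1, q3, q4, q6, q7}, add states in Sat(~crit) with every successor in Z. Already a fixed point.
Sat(A[~crit U E[(safe & ~crit) U grant]]) = {q0, q1, q3, q4, q6, q7}
q2 ∉ Sat(A[~crit U E[(safe & ~crit) U grant]]) = {q0, q1, q3, q4, q6, q7}, so the formula does not hold at q2.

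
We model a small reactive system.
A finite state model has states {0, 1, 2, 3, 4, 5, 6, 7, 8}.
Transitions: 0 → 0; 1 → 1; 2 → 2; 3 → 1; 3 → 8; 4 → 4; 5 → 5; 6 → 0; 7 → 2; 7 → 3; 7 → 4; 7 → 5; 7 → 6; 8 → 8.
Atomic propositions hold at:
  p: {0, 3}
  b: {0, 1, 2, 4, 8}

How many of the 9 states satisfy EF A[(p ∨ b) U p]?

Sat(p ∨ b) = {0, 1, 2, 3, 4, 8}
A[(p ∨ b) U p]: least fixpoint, start Z0 = Sat(p) = {0, 3}, add states in Sat(p ∨ b) with every successor in Z. Already a fixed point.
Sat(A[(p ∨ b) U p]) = {0, 3}
EF A[(p ∨ b) U p]: least fixpoint, start Z0 = {0, 3}, add states with some successor in Z. Z1 = {0, 3, 6, 7}; fixed.
Sat(EF A[(p ∨ b) U p]) = {0, 3, 6, 7}
|Sat(EF A[(p ∨ b) U p])| = |{0, 3, 6, 7}| = 4.

4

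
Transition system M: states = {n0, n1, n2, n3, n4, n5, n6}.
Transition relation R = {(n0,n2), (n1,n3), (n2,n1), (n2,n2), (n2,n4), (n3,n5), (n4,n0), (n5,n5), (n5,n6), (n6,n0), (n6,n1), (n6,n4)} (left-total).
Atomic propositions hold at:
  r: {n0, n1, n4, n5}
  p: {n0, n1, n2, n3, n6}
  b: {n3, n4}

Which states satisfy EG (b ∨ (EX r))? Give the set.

{n2, n3, n5}

Sat(EX r) = {s : some successor in {n0, n1, n4, n5}} = {n2, n3, n4, n5, n6}
Sat(b ∨ (EX r)) = {n2, n3, n4, n5, n6}
EG (b ∨ (EX r)): greatest fixpoint, start Z0 = {n2, n3, n4, n5, n6}, keep only states in Sat with some successor in Z. Z1 = {n2, n3, n5, n6}; Z2 = {n2, n3, n5}; fixed.
Sat(EG (b ∨ (EX r))) = {n2, n3, n5}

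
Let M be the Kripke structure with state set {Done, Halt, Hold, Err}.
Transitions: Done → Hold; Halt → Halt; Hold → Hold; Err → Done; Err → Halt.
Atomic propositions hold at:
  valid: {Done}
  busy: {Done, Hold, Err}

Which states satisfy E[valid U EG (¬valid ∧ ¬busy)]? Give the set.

{Halt}

Sat(¬valid) = {Halt, Hold, Err}
Sat(¬busy) = {Halt}
Sat(¬valid ∧ ¬busy) = {Halt}
EG (¬valid ∧ ¬busy): greatest fixpoint, start Z0 = {Halt}, keep only states in Sat with some successor in Z. Already a fixed point.
Sat(EG (¬valid ∧ ¬busy)) = {Halt}
E[valid U EG (¬valid ∧ ¬busy)]: least fixpoint, start Z0 = Sat(EG (¬valid ∧ ¬busy)) = {Halt}, add states in Sat(valid) with some successor in Z. Already a fixed point.
Sat(E[valid U EG (¬valid ∧ ¬busy)]) = {Halt}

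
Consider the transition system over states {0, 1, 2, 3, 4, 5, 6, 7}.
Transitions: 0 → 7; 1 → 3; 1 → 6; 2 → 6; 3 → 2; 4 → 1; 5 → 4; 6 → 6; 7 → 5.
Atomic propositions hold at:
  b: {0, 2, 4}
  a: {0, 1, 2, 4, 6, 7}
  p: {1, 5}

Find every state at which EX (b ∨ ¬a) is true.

Sat(¬a) = {3, 5}
Sat(b ∨ ¬a) = {0, 2, 3, 4, 5}
Sat(EX (b ∨ ¬a)) = {s : some successor in {0, 2, 3, 4, 5}} = {1, 3, 5, 7}

{1, 3, 5, 7}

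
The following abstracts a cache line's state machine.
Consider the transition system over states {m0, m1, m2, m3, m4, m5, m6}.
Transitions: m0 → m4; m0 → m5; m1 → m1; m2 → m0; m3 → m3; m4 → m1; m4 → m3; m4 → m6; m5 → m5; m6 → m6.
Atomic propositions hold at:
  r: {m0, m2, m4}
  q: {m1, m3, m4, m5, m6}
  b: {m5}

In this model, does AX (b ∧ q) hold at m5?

Sat(b ∧ q) = {m5}
Sat(AX (b ∧ q)) = {s : every successor in {m5}} = {m5}
m5 ∈ Sat(AX (b ∧ q)) = {m5}, so the formula holds at m5.

Yes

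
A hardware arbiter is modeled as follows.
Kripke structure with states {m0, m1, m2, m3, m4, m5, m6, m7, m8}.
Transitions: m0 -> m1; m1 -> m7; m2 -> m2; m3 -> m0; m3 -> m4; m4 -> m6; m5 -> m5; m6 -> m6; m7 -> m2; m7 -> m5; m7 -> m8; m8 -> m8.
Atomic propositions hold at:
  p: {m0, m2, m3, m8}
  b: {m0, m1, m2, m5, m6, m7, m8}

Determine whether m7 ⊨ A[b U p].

No

A[b U p]: least fixpoint, start Z0 = Sat(p) = {m0, m2, m3, m8}, add states in Sat(b) with every successor in Z. Already a fixed point.
Sat(A[b U p]) = {m0, m2, m3, m8}
m7 ∉ Sat(A[b U p]) = {m0, m2, m3, m8}, so the formula does not hold at m7.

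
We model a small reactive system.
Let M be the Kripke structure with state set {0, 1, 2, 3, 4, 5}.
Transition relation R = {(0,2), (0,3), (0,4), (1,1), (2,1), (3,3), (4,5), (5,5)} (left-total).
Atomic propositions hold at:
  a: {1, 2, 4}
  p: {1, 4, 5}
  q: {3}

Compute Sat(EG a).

{1, 2}

EG a: greatest fixpoint, start Z0 = {1, 2, 4}, keep only states in Sat with some successor in Z. Z1 = {1, 2}; fixed.
Sat(EG a) = {1, 2}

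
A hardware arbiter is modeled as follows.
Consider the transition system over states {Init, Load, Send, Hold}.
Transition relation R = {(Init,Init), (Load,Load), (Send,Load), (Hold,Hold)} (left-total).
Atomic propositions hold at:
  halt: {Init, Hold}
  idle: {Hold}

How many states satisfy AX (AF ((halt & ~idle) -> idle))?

3

Sat(~idle) = {Init, Load, Send}
Sat(halt & ~idle) = {Init}
Sat((halt & ~idle) -> idle) = {Load, Send, Hold}
AF ((halt & ~idle) -> idle): least fixpoint, start Z0 = {Load, Send, Hold}, add states with every successor in Z. Already a fixed point.
Sat(AF ((halt & ~idle) -> idle)) = {Load, Send, Hold}
Sat(AX (AF ((halt & ~idle) -> idle))) = {s : every successor in {Load, Send, Hold}} = {Load, Send, Hold}
|Sat(AX (AF ((halt & ~idle) -> idle)))| = |{Load, Send, Hold}| = 3.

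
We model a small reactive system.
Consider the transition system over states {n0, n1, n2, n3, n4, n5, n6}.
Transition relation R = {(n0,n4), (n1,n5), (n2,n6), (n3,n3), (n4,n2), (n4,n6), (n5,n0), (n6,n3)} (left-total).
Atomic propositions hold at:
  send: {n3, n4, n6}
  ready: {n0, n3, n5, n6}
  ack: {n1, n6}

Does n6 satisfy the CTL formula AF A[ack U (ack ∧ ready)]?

Yes

Sat(ack ∧ ready) = {n6}
A[ack U (ack ∧ ready)]: least fixpoint, start Z0 = Sat((ack ∧ ready)) = {n6}, add states in Sat(ack) with every successor in Z. Already a fixed point.
Sat(A[ack U (ack ∧ ready)]) = {n6}
AF A[ack U (ack ∧ ready)]: least fixpoint, start Z0 = {n6}, add states with every successor in Z. Z1 = {n2, n6}; Z2 = {n2, n4, n6}; Z3 = {n0, n2, n4, n6}; Z4 = {n0, n2, n4, n5, n6}; Z5 = {n0, n1, n2, n4, n5, n6}; fixed.
Sat(AF A[ack U (ack ∧ ready)]) = {n0, n1, n2, n4, n5, n6}
n6 ∈ Sat(AF A[ack U (ack ∧ ready)]) = {n0, n1, n2, n4, n5, n6}, so the formula holds at n6.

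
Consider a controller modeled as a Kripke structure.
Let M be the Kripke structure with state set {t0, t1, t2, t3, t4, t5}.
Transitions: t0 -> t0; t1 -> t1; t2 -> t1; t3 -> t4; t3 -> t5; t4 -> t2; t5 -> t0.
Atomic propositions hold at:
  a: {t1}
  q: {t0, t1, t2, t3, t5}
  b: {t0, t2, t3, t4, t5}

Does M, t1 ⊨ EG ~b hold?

Sat(~b) = {t1}
EG ~b: greatest fixpoint, start Z0 = {t1}, keep only states in Sat with some successor in Z. Already a fixed point.
Sat(EG ~b) = {t1}
t1 ∈ Sat(EG ~b) = {t1}, so the formula holds at t1.

Yes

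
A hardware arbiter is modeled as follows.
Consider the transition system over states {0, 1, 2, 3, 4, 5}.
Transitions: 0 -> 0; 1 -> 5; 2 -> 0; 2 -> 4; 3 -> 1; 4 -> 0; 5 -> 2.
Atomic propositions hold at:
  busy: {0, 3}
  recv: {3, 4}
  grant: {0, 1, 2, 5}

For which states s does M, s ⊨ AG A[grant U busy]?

{0}

A[grant U busy]: least fixpoint, start Z0 = Sat(busy) = {0, 3}, add states in Sat(grant) with every successor in Z. Already a fixed point.
Sat(A[grant U busy]) = {0, 3}
AG A[grant U busy]: greatest fixpoint, start Z0 = {0, 3}, keep only states in Sat with every successor in Z. Z1 = {0}; fixed.
Sat(AG A[grant U busy]) = {0}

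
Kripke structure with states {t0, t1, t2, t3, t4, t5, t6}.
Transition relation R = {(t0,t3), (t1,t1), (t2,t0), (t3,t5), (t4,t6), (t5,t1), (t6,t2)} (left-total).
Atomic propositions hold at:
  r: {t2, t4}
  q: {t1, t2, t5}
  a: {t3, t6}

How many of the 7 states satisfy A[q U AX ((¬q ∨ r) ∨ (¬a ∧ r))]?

4

Sat(¬q) = {t0, t3, t4, t6}
Sat(¬q ∨ r) = {t0, t2, t3, t4, t6}
Sat(¬a) = {t0, t1, t2, t4, t5}
Sat(¬a ∧ r) = {t2, t4}
Sat((¬q ∨ r) ∨ (¬a ∧ r)) = {t0, t2, t3, t4, t6}
Sat(AX ((¬q ∨ r) ∨ (¬a ∧ r))) = {s : every successor in {t0, t2, t3, t4, t6}} = {t0, t2, t4, t6}
A[q U AX ((¬q ∨ r) ∨ (¬a ∧ r))]: least fixpoint, start Z0 = Sat(AX ((¬q ∨ r) ∨ (¬a ∧ r))) = {t0, t2, t4, t6}, add states in Sat(q) with every successor in Z. Already a fixed point.
Sat(A[q U AX ((¬q ∨ r) ∨ (¬a ∧ r))]) = {t0, t2, t4, t6}
|Sat(A[q U AX ((¬q ∨ r) ∨ (¬a ∧ r))])| = |{t0, t2, t4, t6}| = 4.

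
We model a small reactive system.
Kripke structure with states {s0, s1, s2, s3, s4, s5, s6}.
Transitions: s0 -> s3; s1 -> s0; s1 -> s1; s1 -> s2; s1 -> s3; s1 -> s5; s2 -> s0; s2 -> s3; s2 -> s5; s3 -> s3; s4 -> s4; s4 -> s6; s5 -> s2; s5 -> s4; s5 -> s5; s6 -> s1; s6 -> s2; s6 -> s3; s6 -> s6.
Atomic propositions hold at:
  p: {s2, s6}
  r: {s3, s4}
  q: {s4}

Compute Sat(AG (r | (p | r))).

Sat(p | r) = {s2, s3, s4, s6}
Sat(r | (p | r)) = {s2, s3, s4, s6}
AG (r | (p | r)): greatest fixpoint, start Z0 = {s2, s3, s4, s6}, keep only states in Sat with every successor in Z. Z1 = {s3, s4}; Z2 = {s3}; fixed.
Sat(AG (r | (p | r))) = {s3}

{s3}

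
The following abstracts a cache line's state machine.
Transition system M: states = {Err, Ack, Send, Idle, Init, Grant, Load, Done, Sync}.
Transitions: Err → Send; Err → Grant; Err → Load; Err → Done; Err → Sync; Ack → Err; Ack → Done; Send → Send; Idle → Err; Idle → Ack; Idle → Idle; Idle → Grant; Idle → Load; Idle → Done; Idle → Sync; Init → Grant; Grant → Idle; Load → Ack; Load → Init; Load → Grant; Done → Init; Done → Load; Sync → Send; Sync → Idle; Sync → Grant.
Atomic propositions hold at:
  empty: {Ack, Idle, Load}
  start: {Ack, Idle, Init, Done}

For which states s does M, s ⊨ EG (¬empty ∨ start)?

Sat(¬empty) = {Err, Send, Init, Grant, Done, Sync}
Sat(¬empty ∨ start) = {Err, Ack, Send, Idle, Init, Grant, Done, Sync}
EG (¬empty ∨ start): greatest fixpoint, start Z0 = {Err, Ack, Send, Idle, Init, Grant, Done, Sync}, keep only states in Sat with some successor in Z. Already a fixed point.
Sat(EG (¬empty ∨ start)) = {Err, Ack, Send, Idle, Init, Grant, Done, Sync}

{Err, Ack, Send, Idle, Init, Grant, Done, Sync}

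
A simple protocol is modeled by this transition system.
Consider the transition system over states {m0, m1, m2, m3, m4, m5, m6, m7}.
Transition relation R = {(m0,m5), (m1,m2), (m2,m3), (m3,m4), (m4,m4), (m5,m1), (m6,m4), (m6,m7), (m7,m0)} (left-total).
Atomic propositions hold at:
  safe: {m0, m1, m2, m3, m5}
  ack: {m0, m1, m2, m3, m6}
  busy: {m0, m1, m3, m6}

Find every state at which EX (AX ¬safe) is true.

{m2, m3, m4, m6}

Sat(¬safe) = {m4, m6, m7}
Sat(AX ¬safe) = {s : every successor in {m4, m6, m7}} = {m3, m4, m6}
Sat(EX (AX ¬safe)) = {s : some successor in {m3, m4, m6}} = {m2, m3, m4, m6}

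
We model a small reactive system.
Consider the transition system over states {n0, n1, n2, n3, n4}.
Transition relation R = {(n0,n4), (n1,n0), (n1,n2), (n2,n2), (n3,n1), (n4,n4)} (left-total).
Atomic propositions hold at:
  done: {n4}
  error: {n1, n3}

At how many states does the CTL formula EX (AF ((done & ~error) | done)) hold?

Sat(~error) = {n0, n2, n4}
Sat(done & ~error) = {n4}
Sat((done & ~error) | done) = {n4}
AF ((done & ~error) | done): least fixpoint, start Z0 = {n4}, add states with every successor in Z. Z1 = {n0, n4}; fixed.
Sat(AF ((done & ~error) | done)) = {n0, n4}
Sat(EX (AF ((done & ~error) | done))) = {s : some successor in {n0, n4}} = {n0, n1, n4}
|Sat(EX (AF ((done & ~error) | done)))| = |{n0, n1, n4}| = 3.

3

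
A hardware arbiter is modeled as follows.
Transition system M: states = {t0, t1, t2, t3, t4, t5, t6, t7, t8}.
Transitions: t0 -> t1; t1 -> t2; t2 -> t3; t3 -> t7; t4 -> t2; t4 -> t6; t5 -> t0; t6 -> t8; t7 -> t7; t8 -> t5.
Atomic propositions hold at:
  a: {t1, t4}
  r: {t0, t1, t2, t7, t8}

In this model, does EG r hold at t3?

EG r: greatest fixpoint, start Z0 = {t0, t1, t2, t7, t8}, keep only states in Sat with some successor in Z. Z1 = {t0, t1, t7}; Z2 = {t0, t7}; Z3 = {t7}; fixed.
Sat(EG r) = {t7}
t3 ∉ Sat(EG r) = {t7}, so the formula does not hold at t3.

No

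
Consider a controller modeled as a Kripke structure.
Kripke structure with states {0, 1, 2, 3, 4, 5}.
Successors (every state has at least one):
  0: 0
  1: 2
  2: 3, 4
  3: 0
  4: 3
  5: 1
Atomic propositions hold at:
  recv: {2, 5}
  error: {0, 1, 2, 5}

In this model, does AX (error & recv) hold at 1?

Sat(error & recv) = {2, 5}
Sat(AX (error & recv)) = {s : every successor in {2, 5}} = {1}
1 ∈ Sat(AX (error & recv)) = {1}, so the formula holds at 1.

Yes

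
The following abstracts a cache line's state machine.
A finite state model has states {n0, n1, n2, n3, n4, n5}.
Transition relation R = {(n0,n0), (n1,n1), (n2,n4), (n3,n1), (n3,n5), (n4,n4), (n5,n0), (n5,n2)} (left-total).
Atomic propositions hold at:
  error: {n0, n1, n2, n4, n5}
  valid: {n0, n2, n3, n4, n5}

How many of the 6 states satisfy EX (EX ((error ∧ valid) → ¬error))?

2

Sat(error ∧ valid) = {n0, n2, n4, n5}
Sat(¬error) = {n3}
Sat((error ∧ valid) → ¬error) = {n1, n3}
Sat(EX ((error ∧ valid) → ¬error)) = {s : some successor in {n1, n3}} = {n1, n3}
Sat(EX (EX ((error ∧ valid) → ¬error))) = {s : some successor in {n1, n3}} = {n1, n3}
|Sat(EX (EX ((error ∧ valid) → ¬error)))| = |{n1, n3}| = 2.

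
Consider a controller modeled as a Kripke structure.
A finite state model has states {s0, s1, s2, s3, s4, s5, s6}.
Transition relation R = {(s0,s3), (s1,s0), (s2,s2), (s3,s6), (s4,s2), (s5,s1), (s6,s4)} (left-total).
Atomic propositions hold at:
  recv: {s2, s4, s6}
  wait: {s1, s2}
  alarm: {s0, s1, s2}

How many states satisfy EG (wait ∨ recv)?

Sat(wait ∨ recv) = {s1, s2, s4, s6}
EG (wait ∨ recv): greatest fixpoint, start Z0 = {s1, s2, s4, s6}, keep only states in Sat with some successor in Z. Z1 = {s2, s4, s6}; fixed.
Sat(EG (wait ∨ recv)) = {s2, s4, s6}
|Sat(EG (wait ∨ recv))| = |{s2, s4, s6}| = 3.

3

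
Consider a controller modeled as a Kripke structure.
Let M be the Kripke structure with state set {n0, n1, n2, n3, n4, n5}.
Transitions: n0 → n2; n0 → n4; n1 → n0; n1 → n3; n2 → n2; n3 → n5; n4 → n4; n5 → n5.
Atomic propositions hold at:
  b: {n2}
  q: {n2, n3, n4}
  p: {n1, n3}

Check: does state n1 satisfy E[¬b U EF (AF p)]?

Yes

Sat(¬b) = {n0, n1, n3, n4, n5}
AF p: least fixpoint, start Z0 = {n1, n3}, add states with every successor in Z. Already a fixed point.
Sat(AF p) = {n1, n3}
EF (AF p): least fixpoint, start Z0 = {n1, n3}, add states with some successor in Z. Already a fixed point.
Sat(EF (AF p)) = {n1, n3}
E[¬b U EF (AF p)]: least fixpoint, start Z0 = Sat(EF (AF p)) = {n1, n3}, add states in Sat(¬b) with some successor in Z. Already a fixed point.
Sat(E[¬b U EF (AF p)]) = {n1, n3}
n1 ∈ Sat(E[¬b U EF (AF p)]) = {n1, n3}, so the formula holds at n1.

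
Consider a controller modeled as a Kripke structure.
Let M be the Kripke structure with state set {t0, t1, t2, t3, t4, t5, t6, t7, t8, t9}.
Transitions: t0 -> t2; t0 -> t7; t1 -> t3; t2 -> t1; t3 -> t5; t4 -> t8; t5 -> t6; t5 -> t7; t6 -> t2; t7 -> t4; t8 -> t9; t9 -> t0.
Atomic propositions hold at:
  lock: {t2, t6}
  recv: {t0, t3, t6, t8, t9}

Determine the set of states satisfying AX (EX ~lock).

Sat(~lock) = {t0, t1, t3, t4, t5, t7, t8, t9}
Sat(EX ~lock) = {s : some successor in {t0, t1, t3, t4, t5, t7, t8, t9}} = {t0, t1, t2, t3, t4, t5, t7, t8, t9}
Sat(AX (EX ~lock)) = {s : every successor in {t0, t1, t2, t3, t4, t5, t7, t8, t9}} = {t0, t1, t2, t3, t4, t6, t7, t8, t9}

{t0, t1, t2, t3, t4, t6, t7, t8, t9}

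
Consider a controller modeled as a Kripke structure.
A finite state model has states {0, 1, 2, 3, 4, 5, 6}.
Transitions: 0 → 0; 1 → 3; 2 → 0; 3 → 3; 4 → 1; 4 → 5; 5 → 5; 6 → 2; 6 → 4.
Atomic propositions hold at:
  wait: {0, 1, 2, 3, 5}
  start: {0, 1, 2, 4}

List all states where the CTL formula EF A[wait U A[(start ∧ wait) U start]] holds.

Sat(start ∧ wait) = {0, 1, 2}
A[(start ∧ wait) U start]: least fixpoint, start Z0 = Sat(start) = {0, 1, 2, 4}, add states in Sat(start ∧ wait) with every successor in Z. Already a fixed point.
Sat(A[(start ∧ wait) U start]) = {0, 1, 2, 4}
A[wait U A[(start ∧ wait) U start]]: least fixpoint, start Z0 = Sat(A[(start ∧ wait) U start]) = {0, 1, 2, 4}, add states in Sat(wait) with every successor in Z. Already a fixed point.
Sat(A[wait U A[(start ∧ wait) U start]]) = {0, 1, 2, 4}
EF A[wait U A[(start ∧ wait) U start]]: least fixpoint, start Z0 = {0, 1, 2, 4}, add states with some successor in Z. Z1 = {0, 1, 2, 4, 6}; fixed.
Sat(EF A[wait U A[(start ∧ wait) U start]]) = {0, 1, 2, 4, 6}

{0, 1, 2, 4, 6}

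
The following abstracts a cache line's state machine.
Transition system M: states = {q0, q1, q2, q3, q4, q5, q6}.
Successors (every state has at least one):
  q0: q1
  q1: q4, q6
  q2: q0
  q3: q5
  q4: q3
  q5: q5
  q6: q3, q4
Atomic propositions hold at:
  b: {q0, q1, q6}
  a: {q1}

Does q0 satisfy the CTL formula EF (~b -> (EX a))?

Sat(~b) = {q2, q3, q4, q5}
Sat(EX a) = {s : some successor in {q1}} = {q0}
Sat(~b -> (EX a)) = {q0, q1, q6}
EF (~b -> (EX a)): least fixpoint, start Z0 = {q0, q1, q6}, add states with some successor in Z. Z1 = {q0, q1, q2, q6}; fixed.
Sat(EF (~b -> (EX a))) = {q0, q1, q2, q6}
q0 ∈ Sat(EF (~b -> (EX a))) = {q0, q1, q2, q6}, so the formula holds at q0.

Yes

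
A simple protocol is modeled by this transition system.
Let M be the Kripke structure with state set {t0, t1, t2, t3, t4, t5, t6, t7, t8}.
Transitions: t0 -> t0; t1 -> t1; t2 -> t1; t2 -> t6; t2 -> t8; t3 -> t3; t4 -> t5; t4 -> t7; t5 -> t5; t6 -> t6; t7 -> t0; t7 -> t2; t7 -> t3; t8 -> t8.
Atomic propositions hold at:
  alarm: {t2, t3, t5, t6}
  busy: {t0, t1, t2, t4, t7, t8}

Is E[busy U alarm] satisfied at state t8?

No

E[busy U alarm]: least fixpoint, start Z0 = Sat(alarm) = {t2, t3, t5, t6}, add states in Sat(busy) with some successor in Z. Z1 = {t2, t3, t4, t5, t6, t7}; fixed.
Sat(E[busy U alarm]) = {t2, t3, t4, t5, t6, t7}
t8 ∉ Sat(E[busy U alarm]) = {t2, t3, t4, t5, t6, t7}, so the formula does not hold at t8.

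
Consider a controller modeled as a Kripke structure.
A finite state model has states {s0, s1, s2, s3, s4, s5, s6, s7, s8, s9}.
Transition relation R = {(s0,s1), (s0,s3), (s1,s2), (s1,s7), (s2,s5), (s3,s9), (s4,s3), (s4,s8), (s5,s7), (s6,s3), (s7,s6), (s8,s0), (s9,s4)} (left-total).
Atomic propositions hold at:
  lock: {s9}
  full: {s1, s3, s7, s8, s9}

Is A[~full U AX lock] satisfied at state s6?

Yes

Sat(~full) = {s0, s2, s4, s5, s6}
Sat(AX lock) = {s : every successor in {s9}} = {s3}
A[~full U AX lock]: least fixpoint, start Z0 = Sat(AX lock) = {s3}, add states in Sat(~full) with every successor in Z. Z1 = {s3, s6}; fixed.
Sat(A[~full U AX lock]) = {s3, s6}
s6 ∈ Sat(A[~full U AX lock]) = {s3, s6}, so the formula holds at s6.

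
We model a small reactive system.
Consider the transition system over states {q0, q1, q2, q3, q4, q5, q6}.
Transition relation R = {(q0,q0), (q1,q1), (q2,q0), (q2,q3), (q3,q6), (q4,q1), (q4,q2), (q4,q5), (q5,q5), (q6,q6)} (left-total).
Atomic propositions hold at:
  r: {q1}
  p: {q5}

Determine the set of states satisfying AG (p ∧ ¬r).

Sat(¬r) = {q0, q2, q3, q4, q5, q6}
Sat(p ∧ ¬r) = {q5}
AG (p ∧ ¬r): greatest fixpoint, start Z0 = {q5}, keep only states in Sat with every successor in Z. Already a fixed point.
Sat(AG (p ∧ ¬r)) = {q5}

{q5}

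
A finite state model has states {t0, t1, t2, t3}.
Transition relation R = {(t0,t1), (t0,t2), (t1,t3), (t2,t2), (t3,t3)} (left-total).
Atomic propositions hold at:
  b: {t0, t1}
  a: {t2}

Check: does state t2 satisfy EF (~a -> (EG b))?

Sat(~a) = {t0, t1, t3}
EG b: greatest fixpoint, start Z0 = {t0, t1}, keep only states in Sat with some successor in Z. Z1 = {t0}; Z2 = ∅; fixed.
Sat(EG b) = ∅
Sat(~a -> (EG b)) = {t2}
EF (~a -> (EG b)): least fixpoint, start Z0 = {t2}, add states with some successor in Z. Z1 = {t0, t2}; fixed.
Sat(EF (~a -> (EG b))) = {t0, t2}
t2 ∈ Sat(EF (~a -> (EG b))) = {t0, t2}, so the formula holds at t2.

Yes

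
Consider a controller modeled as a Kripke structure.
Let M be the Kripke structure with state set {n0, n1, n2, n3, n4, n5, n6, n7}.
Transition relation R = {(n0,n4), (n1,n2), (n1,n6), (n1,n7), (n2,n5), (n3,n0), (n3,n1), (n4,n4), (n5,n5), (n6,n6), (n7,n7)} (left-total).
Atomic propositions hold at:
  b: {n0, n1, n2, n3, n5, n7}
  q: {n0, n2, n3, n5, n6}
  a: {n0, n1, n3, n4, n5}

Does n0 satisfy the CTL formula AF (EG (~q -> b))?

Sat(~q) = {n1, n4, n7}
Sat(~q -> b) = {n0, n1, n2, n3, n5, n6, n7}
EG (~q -> b): greatest fixpoint, start Z0 = {n0, n1, n2, n3, n5, n6, n7}, keep only states in Sat with some successor in Z. Z1 = {n1, n2, n3, n5, n6, n7}; fixed.
Sat(EG (~q -> b)) = {n1, n2, n3, n5, n6, n7}
AF (EG (~q -> b)): least fixpoint, start Z0 = {n1, n2, n3, n5, n6, n7}, add states with every successor in Z. Already a fixed point.
Sat(AF (EG (~q -> b))) = {n1, n2, n3, n5, n6, n7}
n0 ∉ Sat(AF (EG (~q -> b))) = {n1, n2, n3, n5, n6, n7}, so the formula does not hold at n0.

No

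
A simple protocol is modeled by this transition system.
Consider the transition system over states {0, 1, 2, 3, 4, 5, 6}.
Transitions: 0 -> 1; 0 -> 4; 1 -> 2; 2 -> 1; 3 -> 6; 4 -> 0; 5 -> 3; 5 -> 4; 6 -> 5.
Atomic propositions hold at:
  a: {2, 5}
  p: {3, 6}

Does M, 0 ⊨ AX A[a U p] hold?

No

A[a U p]: least fixpoint, start Z0 = Sat(p) = {3, 6}, add states in Sat(a) with every successor in Z. Already a fixed point.
Sat(A[a U p]) = {3, 6}
Sat(AX A[a U p]) = {s : every successor in {3, 6}} = {3}
0 ∉ Sat(AX A[a U p]) = {3}, so the formula does not hold at 0.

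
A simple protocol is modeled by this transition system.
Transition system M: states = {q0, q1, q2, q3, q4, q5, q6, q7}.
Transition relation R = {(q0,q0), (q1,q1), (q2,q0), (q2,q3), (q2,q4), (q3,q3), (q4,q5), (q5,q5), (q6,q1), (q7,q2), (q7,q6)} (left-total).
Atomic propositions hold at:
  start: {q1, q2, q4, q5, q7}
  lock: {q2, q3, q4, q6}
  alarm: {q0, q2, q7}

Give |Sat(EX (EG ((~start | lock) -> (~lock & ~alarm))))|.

Sat(~start) = {q0, q3, q6}
Sat(~start | lock) = {q0, q2, q3, q4, q6}
Sat(~lock) = {q0, q1, q5, q7}
Sat(~alarm) = {q1, q3, q4, q5, q6}
Sat(~lock & ~alarm) = {q1, q5}
Sat((~start | lock) -> (~lock & ~alarm)) = {q1, q5, q7}
EG ((~start | lock) -> (~lock & ~alarm)): greatest fixpoint, start Z0 = {q1, q5, q7}, keep only states in Sat with some successor in Z. Z1 = {q1, q5}; fixed.
Sat(EG ((~start | lock) -> (~lock & ~alarm))) = {q1, q5}
Sat(EX (EG ((~start | lock) -> (~lock & ~alarm)))) = {s : some successor in {q1, q5}} = {q1, q4, q5, q6}
|Sat(EX (EG ((~start | lock) -> (~lock & ~alarm))))| = |{q1, q4, q5, q6}| = 4.

4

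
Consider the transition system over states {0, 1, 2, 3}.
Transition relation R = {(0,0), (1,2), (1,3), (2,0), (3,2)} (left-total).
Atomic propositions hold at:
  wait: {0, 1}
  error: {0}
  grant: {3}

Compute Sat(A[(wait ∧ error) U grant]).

{3}

Sat(wait ∧ error) = {0}
A[(wait ∧ error) U grant]: least fixpoint, start Z0 = Sat(grant) = {3}, add states in Sat(wait ∧ error) with every successor in Z. Already a fixed point.
Sat(A[(wait ∧ error) U grant]) = {3}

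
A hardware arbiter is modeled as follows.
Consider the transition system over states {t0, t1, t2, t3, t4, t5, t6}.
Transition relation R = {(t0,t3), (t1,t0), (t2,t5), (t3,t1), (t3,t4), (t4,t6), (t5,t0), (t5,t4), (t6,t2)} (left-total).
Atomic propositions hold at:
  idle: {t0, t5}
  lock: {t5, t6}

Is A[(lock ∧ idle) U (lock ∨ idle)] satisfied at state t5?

Sat(lock ∧ idle) = {t5}
Sat(lock ∨ idle) = {t0, t5, t6}
A[(lock ∧ idle) U (lock ∨ idle)]: least fixpoint, start Z0 = Sat((lock ∨ idle)) = {t0, t5, t6}, add states in Sat(lock ∧ idle) with every successor in Z. Already a fixed point.
Sat(A[(lock ∧ idle) U (lock ∨ idle)]) = {t0, t5, t6}
t5 ∈ Sat(A[(lock ∧ idle) U (lock ∨ idle)]) = {t0, t5, t6}, so the formula holds at t5.

Yes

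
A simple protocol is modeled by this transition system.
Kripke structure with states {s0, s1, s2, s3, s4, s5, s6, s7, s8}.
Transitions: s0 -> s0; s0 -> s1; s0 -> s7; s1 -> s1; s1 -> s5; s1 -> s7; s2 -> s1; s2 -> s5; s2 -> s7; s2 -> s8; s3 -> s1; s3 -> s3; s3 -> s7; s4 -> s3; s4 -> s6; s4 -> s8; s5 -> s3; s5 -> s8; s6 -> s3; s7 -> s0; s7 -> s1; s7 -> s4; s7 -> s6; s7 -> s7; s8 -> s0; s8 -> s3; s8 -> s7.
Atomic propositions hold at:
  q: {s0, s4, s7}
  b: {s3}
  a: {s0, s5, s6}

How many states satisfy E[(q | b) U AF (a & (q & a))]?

4

Sat(q | b) = {s0, s3, s4, s7}
Sat(q & a) = {s0}
Sat(a & (q & a)) = {s0}
AF (a & (q & a)): least fixpoint, start Z0 = {s0}, add states with every successor in Z. Already a fixed point.
Sat(AF (a & (q & a))) = {s0}
E[(q | b) U AF (a & (q & a))]: least fixpoint, start Z0 = Sat(AF (a & (q & a))) = {s0}, add states in Sat(q | b) with some successor in Z. Z1 = {s0, s7}; Z2 = {s0, s3, s7}; Z3 = {s0, s3, s4, s7}; fixed.
Sat(E[(q | b) U AF (a & (q & a))]) = {s0, s3, s4, s7}
|Sat(E[(q | b) U AF (a & (q & a))])| = |{s0, s3, s4, s7}| = 4.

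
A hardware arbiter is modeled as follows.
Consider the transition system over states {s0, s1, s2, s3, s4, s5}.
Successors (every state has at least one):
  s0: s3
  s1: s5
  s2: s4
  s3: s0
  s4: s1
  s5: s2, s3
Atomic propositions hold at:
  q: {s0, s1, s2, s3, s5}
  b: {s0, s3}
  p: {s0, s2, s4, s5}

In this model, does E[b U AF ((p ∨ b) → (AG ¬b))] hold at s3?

Sat(p ∨ b) = {s0, s2, s3, s4, s5}
Sat(¬b) = {s1, s2, s4, s5}
AG ¬b: greatest fixpoint, start Z0 = {s1, s2, s4, s5}, keep only states in Sat with every successor in Z. Z1 = {s1, s2, s4}; Z2 = {s2, s4}; Z3 = {s2}; Z4 = ∅; fixed.
Sat(AG ¬b) = ∅
Sat((p ∨ b) → (AG ¬b)) = {s1}
AF ((p ∨ b) → (AG ¬b)): least fixpoint, start Z0 = {s1}, add states with every successor in Z. Z1 = {s1, s4}; Z2 = {s1, s2, s4}; fixed.
Sat(AF ((p ∨ b) → (AG ¬b))) = {s1, s2, s4}
E[b U AF ((p ∨ b) → (AG ¬b))]: least fixpoint, start Z0 = Sat(AF ((p ∨ b) → (AG ¬b))) = {s1, s2, s4}, add states in Sat(b) with some successor in Z. Already a fixed point.
Sat(E[b U AF ((p ∨ b) → (AG ¬b))]) = {s1, s2, s4}
s3 ∉ Sat(E[b U AF ((p ∨ b) → (AG ¬b))]) = {s1, s2, s4}, so the formula does not hold at s3.

No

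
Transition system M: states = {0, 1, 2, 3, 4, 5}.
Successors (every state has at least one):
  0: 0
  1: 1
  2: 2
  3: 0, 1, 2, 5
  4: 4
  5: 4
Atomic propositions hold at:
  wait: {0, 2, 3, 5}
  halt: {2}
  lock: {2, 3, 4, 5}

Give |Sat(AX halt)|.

Sat(AX halt) = {s : every successor in {2}} = {2}
|Sat(AX halt)| = |{2}| = 1.

1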